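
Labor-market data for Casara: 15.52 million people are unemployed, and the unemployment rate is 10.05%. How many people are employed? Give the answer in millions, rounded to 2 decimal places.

Labor force = U / u = 15.52 / 0.1005 ≈ 154.43 million.
Employed = labor force − unemployed = 154.43 − 15.52 = 138.91 million.

About 138.91 million are employed.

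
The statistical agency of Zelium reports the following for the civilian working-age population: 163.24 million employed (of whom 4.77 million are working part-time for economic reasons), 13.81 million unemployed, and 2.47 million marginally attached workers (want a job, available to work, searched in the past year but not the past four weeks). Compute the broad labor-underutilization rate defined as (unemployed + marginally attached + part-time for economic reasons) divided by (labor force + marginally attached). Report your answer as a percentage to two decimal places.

Labor force = 163.24 + 13.81 = 177.05 million.
Numerator = 13.81 + 2.47 + 4.77 = 21.05 million.
Denominator = 177.05 + 2.47 = 179.52 million.
Broad rate = 21.05 / 179.52 = 11.73%.

Broad underutilization rate ≈ 11.73%.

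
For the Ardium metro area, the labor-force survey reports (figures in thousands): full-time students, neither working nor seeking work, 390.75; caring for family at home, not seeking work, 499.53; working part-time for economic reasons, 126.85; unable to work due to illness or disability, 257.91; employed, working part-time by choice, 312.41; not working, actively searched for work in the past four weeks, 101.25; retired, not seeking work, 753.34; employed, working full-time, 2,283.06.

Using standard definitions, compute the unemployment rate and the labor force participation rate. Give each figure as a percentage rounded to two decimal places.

Unemployment rate ≈ 3.59%; labor force participation rate ≈ 59.76%.

Employed = 126.85 + 312.41 + 2,283.06 = 2,722.32 thousand (anyone who worked, including part-time for economic reasons, counts as employed).
Unemployed = 101.25 thousand.
Labor force = 2,722.32 + 101.25 = 2,823.57 thousand.
Not in labor force = 390.75 + 499.53 + 257.91 + 753.34 = 1,901.53 thousand (those not working and not actively searching are outside the labor force).
Civilian working-age population = 2,823.57 + 1,901.53 = 4,725.10 thousand.
Unemployment rate = 101.25 / 2,823.57 = 3.59%.
Labor force participation rate = 2,823.57 / 4,725.10 = 59.76%.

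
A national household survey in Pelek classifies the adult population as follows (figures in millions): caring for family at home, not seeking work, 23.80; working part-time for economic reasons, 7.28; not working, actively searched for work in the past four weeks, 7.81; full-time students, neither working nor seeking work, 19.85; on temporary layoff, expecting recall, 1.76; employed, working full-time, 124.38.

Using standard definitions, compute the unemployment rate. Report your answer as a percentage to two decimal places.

Employed = 7.28 + 124.38 = 131.66 million (anyone who worked, including part-time for economic reasons, counts as employed).
Unemployed = 7.81 + 1.76 = 9.57 million (jobless and actively searching, or on temporary layoff).
Labor force = 131.66 + 9.57 = 141.23 million.
Unemployment rate = 9.57 / 141.23 = 6.78%.

Unemployment rate ≈ 6.78%.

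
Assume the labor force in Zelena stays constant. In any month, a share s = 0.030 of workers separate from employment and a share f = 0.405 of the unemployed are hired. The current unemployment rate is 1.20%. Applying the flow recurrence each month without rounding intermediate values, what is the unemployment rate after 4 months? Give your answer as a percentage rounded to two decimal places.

With a fixed labor force, u_{t+1} = u_t + s·(1−u_t) − f·u_t = u_t·(1−s−f) + s.
Here 1−s−f = 0.565 and s = 0.030.
u_1 = 0.012000 × 0.565 + 0.030 = 0.036780.
u_2 = 0.036780 × 0.565 + 0.030 = 0.050781.
u_3 = 0.050781 × 0.565 + 0.030 = 0.058691.
u_4 = 0.058691 × 0.565 + 0.030 = 0.063160.

Unemployment rate after four months ≈ 6.32%.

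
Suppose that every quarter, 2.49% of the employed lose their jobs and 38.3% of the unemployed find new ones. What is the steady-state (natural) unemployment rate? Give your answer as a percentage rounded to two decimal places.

At steady state the flows balance: s·E = f·U, so U/(E+U) = s/(s+f).
u* = 2.49 / (2.49 + 38.3) = 2.49 / 40.79 = 6.10%.

Steady-state unemployment rate ≈ 6.10%.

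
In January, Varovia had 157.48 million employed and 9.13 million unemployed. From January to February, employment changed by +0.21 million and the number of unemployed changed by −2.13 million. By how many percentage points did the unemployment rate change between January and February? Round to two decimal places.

The unemployment rate changed by −1.23 percentage points.

January: labor force = 157.48 + 9.13 = 166.61; u = 9.13/166.61 = 5.48%.
February: labor force = 157.69 + 7.00 = 164.69; u = 7.00/164.69 = 4.25%.
Change = 4.25% − 5.48% = −1.23 pp.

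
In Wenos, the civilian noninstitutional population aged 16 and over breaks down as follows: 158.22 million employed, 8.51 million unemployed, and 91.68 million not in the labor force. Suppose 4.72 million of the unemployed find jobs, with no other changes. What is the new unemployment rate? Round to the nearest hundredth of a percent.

New unemployment rate ≈ 2.27%.

Initially, labor force = 158.22 + 8.51 = 166.73 million, so u = 8.51/166.73 = 5.10%.
After the change, unemployed falls and employed rises by 4.72; labor force unchanged → E = 162.94, U = 3.79, labor force = 166.73 million.
New unemployment rate = 3.79 / 166.73 = 2.27%.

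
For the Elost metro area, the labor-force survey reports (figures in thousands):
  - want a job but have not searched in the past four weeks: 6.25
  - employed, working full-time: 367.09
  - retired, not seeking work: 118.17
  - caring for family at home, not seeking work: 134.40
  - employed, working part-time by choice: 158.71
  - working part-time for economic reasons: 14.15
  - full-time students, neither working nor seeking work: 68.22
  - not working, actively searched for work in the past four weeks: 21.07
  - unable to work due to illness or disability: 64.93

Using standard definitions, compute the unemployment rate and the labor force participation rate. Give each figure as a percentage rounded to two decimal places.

Employed = 367.09 + 158.71 + 14.15 = 539.95 thousand (anyone who worked, including part-time for economic reasons, counts as employed).
Unemployed = 21.07 thousand.
Labor force = 539.95 + 21.07 = 561.02 thousand.
Not in labor force = 6.25 + 118.17 + 134.40 + 68.22 + 64.93 = 391.97 thousand (those not working and not actively searching are outside the labor force — including those who want a job but have given up searching).
Civilian working-age population = 561.02 + 391.97 = 952.99 thousand.
Unemployment rate = 21.07 / 561.02 = 3.76%.
Labor force participation rate = 561.02 / 952.99 = 58.87%.

Unemployment rate ≈ 3.76%; labor force participation rate ≈ 58.87%.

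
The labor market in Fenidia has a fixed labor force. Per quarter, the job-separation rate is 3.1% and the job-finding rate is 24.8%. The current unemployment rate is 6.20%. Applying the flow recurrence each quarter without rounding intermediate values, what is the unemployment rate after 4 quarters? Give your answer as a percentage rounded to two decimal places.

With a fixed labor force, u_{t+1} = u_t + s·(1−u_t) − f·u_t = u_t·(1−s−f) + s.
Here 1−s−f = 0.721 and s = 0.031.
u_1 = 0.062000 × 0.721 + 0.031 = 0.075702.
u_2 = 0.075702 × 0.721 + 0.031 = 0.085581.
u_3 = 0.085581 × 0.721 + 0.031 = 0.092704.
u_4 = 0.092704 × 0.721 + 0.031 = 0.097840.

Unemployment rate after four quarters ≈ 9.78%.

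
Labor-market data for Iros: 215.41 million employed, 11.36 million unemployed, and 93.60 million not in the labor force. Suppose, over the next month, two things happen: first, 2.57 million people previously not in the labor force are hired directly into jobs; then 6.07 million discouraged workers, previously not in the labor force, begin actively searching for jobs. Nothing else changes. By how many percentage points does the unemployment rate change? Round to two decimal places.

Initially, labor force = 215.41 + 11.36 = 226.77 million, so u = 11.36/226.77 = 5.01%.
After the first change, employed and labor force both rise by 2.57; unemployed unchanged → E = 217.98, U = 11.36, labor force = 229.34 million.
After the second change, unemployed and labor force both rise by 6.07 → E = 217.98, U = 17.43, labor force = 235.41 million.
New unemployment rate = 17.43 / 235.41 = 7.40%.
Change = 7.40% − 5.01% = +2.39 percentage points.

The unemployment rate changes by +2.39 percentage points.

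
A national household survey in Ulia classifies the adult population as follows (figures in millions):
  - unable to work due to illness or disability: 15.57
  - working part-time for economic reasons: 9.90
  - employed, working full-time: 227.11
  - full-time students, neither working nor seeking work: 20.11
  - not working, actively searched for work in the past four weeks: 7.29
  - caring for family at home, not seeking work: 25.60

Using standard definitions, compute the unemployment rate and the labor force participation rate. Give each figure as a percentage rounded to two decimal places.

Unemployment rate ≈ 2.98%; labor force participation rate ≈ 79.95%.

Employed = 9.90 + 227.11 = 237.01 million (anyone who worked, including part-time for economic reasons, counts as employed).
Unemployed = 7.29 million.
Labor force = 237.01 + 7.29 = 244.30 million.
Not in labor force = 15.57 + 20.11 + 25.60 = 61.28 million (those not working and not actively searching are outside the labor force).
Civilian working-age population = 244.30 + 61.28 = 305.58 million.
Unemployment rate = 7.29 / 244.30 = 2.98%.
Labor force participation rate = 244.30 / 305.58 = 79.95%.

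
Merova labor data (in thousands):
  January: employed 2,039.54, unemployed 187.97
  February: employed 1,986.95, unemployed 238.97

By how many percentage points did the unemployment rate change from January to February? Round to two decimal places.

January: labor force = 2,039.54 + 187.97 = 2,227.51; u = 187.97/2,227.51 = 8.44%.
February: labor force = 1,986.95 + 238.97 = 2,225.92; u = 238.97/2,225.92 = 10.74%.
Change = 10.74% − 8.44% = +2.30 pp.

The unemployment rate changed by +2.30 percentage points.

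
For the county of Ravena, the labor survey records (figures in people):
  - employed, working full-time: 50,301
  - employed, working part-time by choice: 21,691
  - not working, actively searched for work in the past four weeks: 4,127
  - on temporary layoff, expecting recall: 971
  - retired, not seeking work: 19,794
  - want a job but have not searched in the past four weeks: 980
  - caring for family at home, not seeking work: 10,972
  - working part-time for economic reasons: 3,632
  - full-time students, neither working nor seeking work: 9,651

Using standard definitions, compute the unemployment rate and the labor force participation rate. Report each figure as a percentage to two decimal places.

Employed = 50,301 + 21,691 + 3,632 = 75,624 (anyone who worked, including part-time for economic reasons, counts as employed).
Unemployed = 4,127 + 971 = 5,098 (jobless and actively searching, or on temporary layoff).
Labor force = 75,624 + 5,098 = 80,722.
Not in labor force = 19,794 + 980 + 10,972 + 9,651 = 41,397 (those not working and not actively searching are outside the labor force — including those who want a job but have given up searching).
Civilian working-age population = 80,722 + 41,397 = 122,119.
Unemployment rate = 5,098 / 80,722 = 6.32%.
Labor force participation rate = 80,722 / 122,119 = 66.10%.

Unemployment rate ≈ 6.32%; labor force participation rate ≈ 66.10%.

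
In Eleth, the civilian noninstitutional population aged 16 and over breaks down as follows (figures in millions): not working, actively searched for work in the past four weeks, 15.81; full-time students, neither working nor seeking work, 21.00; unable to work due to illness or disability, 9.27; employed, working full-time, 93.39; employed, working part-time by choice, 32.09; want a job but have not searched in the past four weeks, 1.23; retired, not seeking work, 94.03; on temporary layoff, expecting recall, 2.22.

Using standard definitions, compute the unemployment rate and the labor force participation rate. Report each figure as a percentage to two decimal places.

Employed = 93.39 + 32.09 = 125.48 million.
Unemployed = 15.81 + 2.22 = 18.03 million (jobless and actively searching, or on temporary layoff).
Labor force = 125.48 + 18.03 = 143.51 million.
Not in labor force = 21.00 + 9.27 + 1.23 + 94.03 = 125.53 million (those not working and not actively searching are outside the labor force — including those who want a job but have given up searching).
Civilian working-age population = 143.51 + 125.53 = 269.04 million.
Unemployment rate = 18.03 / 143.51 = 12.56%.
Labor force participation rate = 143.51 / 269.04 = 53.34%.

Unemployment rate ≈ 12.56%; labor force participation rate ≈ 53.34%.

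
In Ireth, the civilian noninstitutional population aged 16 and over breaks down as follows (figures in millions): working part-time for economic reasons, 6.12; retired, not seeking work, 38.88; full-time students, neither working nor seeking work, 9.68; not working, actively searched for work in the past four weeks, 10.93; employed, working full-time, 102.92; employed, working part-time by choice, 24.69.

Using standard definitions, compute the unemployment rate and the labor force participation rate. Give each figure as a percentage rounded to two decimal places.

Unemployment rate ≈ 7.56%; labor force participation rate ≈ 74.87%.

Employed = 6.12 + 102.92 + 24.69 = 133.73 million (anyone who worked, including part-time for economic reasons, counts as employed).
Unemployed = 10.93 million.
Labor force = 133.73 + 10.93 = 144.66 million.
Not in labor force = 38.88 + 9.68 = 48.56 million (those not working and not actively searching are outside the labor force).
Civilian working-age population = 144.66 + 48.56 = 193.22 million.
Unemployment rate = 10.93 / 144.66 = 7.56%.
Labor force participation rate = 144.66 / 193.22 = 74.87%.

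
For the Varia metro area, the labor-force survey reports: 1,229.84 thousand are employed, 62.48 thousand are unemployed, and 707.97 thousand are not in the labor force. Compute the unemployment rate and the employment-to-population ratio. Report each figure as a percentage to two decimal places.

Unemployment rate ≈ 4.83%; employment-population ratio ≈ 61.48%.

Labor force = employed + unemployed = 1,229.84 + 62.48 = 1,292.32 thousand.
Working-age population = 1,292.32 + 707.97 = 2,000.29 thousand.
Unemployment rate = 62.48 / 1,292.32 = 4.83%.
Employment-population ratio = 1,229.84 / 2,000.29 = 61.48%.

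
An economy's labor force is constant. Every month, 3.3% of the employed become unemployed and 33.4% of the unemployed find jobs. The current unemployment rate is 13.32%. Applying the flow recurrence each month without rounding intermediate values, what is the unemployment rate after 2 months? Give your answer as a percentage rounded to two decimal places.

Unemployment rate after two months ≈ 10.73%.

With a fixed labor force, u_{t+1} = u_t + s·(1−u_t) − f·u_t = u_t·(1−s−f) + s.
Here 1−s−f = 0.633 and s = 0.033.
u_1 = 0.133200 × 0.633 + 0.033 = 0.117316.
u_2 = 0.117316 × 0.633 + 0.033 = 0.107261.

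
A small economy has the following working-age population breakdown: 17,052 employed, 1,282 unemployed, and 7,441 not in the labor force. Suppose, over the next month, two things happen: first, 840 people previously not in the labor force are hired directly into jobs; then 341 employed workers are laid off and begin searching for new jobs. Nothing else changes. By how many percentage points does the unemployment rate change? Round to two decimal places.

Initially, labor force = 17,052 + 1,282 = 18,334, so u = 1,282/18,334 = 6.99%.
After the first change, employed and labor force both rise by 840; unemployed unchanged → E = 17,892, U = 1,282, labor force = 19,174.
After the second change, employed falls and unemployed rises by 341; labor force unchanged → E = 17,551, U = 1,623, labor force = 19,174.
New unemployment rate = 1,623 / 19,174 = 8.46%.
Change = 8.46% − 6.99% = +1.47 percentage points.

The unemployment rate changes by +1.47 percentage points.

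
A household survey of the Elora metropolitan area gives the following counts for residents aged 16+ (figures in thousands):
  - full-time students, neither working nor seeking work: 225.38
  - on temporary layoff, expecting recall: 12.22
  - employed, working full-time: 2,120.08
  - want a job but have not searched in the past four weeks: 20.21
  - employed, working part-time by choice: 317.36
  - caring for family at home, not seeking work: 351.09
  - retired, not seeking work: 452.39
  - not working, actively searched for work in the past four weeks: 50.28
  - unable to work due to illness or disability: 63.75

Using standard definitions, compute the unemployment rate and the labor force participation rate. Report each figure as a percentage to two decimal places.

Employed = 2,120.08 + 317.36 = 2,437.44 thousand.
Unemployed = 12.22 + 50.28 = 62.50 thousand (jobless and actively searching, or on temporary layoff).
Labor force = 2,437.44 + 62.50 = 2,499.94 thousand.
Not in labor force = 225.38 + 20.21 + 351.09 + 452.39 + 63.75 = 1,112.82 thousand (those not working and not actively searching are outside the labor force — including those who want a job but have given up searching).
Civilian working-age population = 2,499.94 + 1,112.82 = 3,612.76 thousand.
Unemployment rate = 62.50 / 2,499.94 = 2.50%.
Labor force participation rate = 2,499.94 / 3,612.76 = 69.20%.

Unemployment rate ≈ 2.50%; labor force participation rate ≈ 69.20%.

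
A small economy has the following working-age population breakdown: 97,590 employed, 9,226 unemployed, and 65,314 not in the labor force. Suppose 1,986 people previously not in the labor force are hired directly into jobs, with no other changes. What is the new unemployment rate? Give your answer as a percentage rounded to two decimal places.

New unemployment rate ≈ 8.48%.

Initially, labor force = 97,590 + 9,226 = 106,816, so u = 9,226/106,816 = 8.64%.
After the change, employed and labor force both rise by 1,986; unemployed unchanged → E = 99,576, U = 9,226, labor force = 108,802.
New unemployment rate = 9,226 / 108,802 = 8.48%.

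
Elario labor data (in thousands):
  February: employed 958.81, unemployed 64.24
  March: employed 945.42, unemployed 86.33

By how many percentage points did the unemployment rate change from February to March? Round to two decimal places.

February: labor force = 958.81 + 64.24 = 1,023.05; u = 64.24/1,023.05 = 6.28%.
March: labor force = 945.42 + 86.33 = 1,031.75; u = 86.33/1,031.75 = 8.37%.
Change = 8.37% − 6.28% = +2.09 pp.

The unemployment rate changed by +2.09 percentage points.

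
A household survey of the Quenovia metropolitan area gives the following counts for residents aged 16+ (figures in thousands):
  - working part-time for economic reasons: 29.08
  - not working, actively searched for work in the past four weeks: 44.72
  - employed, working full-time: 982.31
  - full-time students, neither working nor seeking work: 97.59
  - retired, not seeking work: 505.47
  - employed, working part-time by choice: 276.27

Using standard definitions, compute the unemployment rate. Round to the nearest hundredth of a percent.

Unemployment rate ≈ 3.36%.

Employed = 29.08 + 982.31 + 276.27 = 1,287.66 thousand (anyone who worked, including part-time for economic reasons, counts as employed).
Unemployed = 44.72 thousand.
Labor force = 1,287.66 + 44.72 = 1,332.38 thousand.
Unemployment rate = 44.72 / 1,332.38 = 3.36%.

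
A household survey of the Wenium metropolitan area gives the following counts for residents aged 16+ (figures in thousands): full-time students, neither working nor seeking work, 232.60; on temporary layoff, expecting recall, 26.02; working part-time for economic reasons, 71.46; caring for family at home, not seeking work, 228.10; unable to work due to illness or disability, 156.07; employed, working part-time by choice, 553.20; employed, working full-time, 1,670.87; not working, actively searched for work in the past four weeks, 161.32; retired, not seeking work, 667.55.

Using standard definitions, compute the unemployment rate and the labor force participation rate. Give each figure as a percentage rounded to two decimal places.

Unemployment rate ≈ 7.55%; labor force participation rate ≈ 65.91%.

Employed = 71.46 + 553.20 + 1,670.87 = 2,295.53 thousand (anyone who worked, including part-time for economic reasons, counts as employed).
Unemployed = 26.02 + 161.32 = 187.34 thousand (jobless and actively searching, or on temporary layoff).
Labor force = 2,295.53 + 187.34 = 2,482.87 thousand.
Not in labor force = 232.60 + 228.10 + 156.07 + 667.55 = 1,284.32 thousand (those not working and not actively searching are outside the labor force).
Civilian working-age population = 2,482.87 + 1,284.32 = 3,767.19 thousand.
Unemployment rate = 187.34 / 2,482.87 = 7.55%.
Labor force participation rate = 2,482.87 / 3,767.19 = 65.91%.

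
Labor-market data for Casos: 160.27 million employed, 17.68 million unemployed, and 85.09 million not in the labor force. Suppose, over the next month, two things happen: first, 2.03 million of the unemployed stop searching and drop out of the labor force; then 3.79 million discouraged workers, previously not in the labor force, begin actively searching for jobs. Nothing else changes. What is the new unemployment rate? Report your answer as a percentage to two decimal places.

Initially, labor force = 160.27 + 17.68 = 177.95 million, so u = 17.68/177.95 = 9.94%.
After the first change, unemployed and labor force both fall by 2.03 → E = 160.27, U = 15.65, labor force = 175.92 million.
After the second change, unemployed and labor force both rise by 3.79 → E = 160.27, U = 19.44, labor force = 179.71 million.
New unemployment rate = 19.44 / 179.71 = 10.82%.

New unemployment rate ≈ 10.82%.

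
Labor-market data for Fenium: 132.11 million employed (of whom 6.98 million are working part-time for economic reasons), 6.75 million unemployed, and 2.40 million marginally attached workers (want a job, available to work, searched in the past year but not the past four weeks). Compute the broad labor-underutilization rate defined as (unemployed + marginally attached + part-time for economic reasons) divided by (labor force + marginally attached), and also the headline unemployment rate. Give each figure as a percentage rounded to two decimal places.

Labor force = 132.11 + 6.75 = 138.86 million.
Numerator = 6.75 + 2.40 + 6.98 = 16.13 million.
Denominator = 138.86 + 2.40 = 141.26 million.
Broad rate = 16.13 / 141.26 = 11.42%.
Headline unemployment rate = 6.75 / 138.86 = 4.86%.

Broad underutilization rate ≈ 11.42%; headline unemployment rate ≈ 4.86%.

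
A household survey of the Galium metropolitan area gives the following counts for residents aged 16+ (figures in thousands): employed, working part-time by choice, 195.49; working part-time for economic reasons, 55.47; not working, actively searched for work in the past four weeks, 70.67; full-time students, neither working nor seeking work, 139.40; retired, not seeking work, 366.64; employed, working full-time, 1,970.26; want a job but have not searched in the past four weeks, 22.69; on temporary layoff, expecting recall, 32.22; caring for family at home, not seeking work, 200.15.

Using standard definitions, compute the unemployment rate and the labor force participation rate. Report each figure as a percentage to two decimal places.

Unemployment rate ≈ 4.43%; labor force participation rate ≈ 76.13%.

Employed = 195.49 + 55.47 + 1,970.26 = 2,221.22 thousand (anyone who worked, including part-time for economic reasons, counts as employed).
Unemployed = 70.67 + 32.22 = 102.89 thousand (jobless and actively searching, or on temporary layoff).
Labor force = 2,221.22 + 102.89 = 2,324.11 thousand.
Not in labor force = 139.40 + 366.64 + 22.69 + 200.15 = 728.88 thousand (those not working and not actively searching are outside the labor force — including those who want a job but have given up searching).
Civilian working-age population = 2,324.11 + 728.88 = 3,052.99 thousand.
Unemployment rate = 102.89 / 2,324.11 = 4.43%.
Labor force participation rate = 2,324.11 / 3,052.99 = 76.13%.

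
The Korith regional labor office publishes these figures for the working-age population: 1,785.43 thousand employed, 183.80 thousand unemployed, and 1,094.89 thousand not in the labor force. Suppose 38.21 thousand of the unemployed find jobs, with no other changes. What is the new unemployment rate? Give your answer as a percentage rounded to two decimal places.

New unemployment rate ≈ 7.39%.

Initially, labor force = 1,785.43 + 183.80 = 1,969.23 thousand, so u = 183.80/1,969.23 = 9.33%.
After the change, unemployed falls and employed rises by 38.21; labor force unchanged → E = 1,823.64, U = 145.59, labor force = 1,969.23 thousand.
New unemployment rate = 145.59 / 1,969.23 = 7.39%.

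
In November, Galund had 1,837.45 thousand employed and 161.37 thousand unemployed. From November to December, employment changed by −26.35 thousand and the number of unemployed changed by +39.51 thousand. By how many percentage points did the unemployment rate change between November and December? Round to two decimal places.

November: labor force = 1,837.45 + 161.37 = 1,998.82; u = 161.37/1,998.82 = 8.07%.
December: labor force = 1,811.10 + 200.88 = 2,011.98; u = 200.88/2,011.98 = 9.98%.
Change = 9.98% − 8.07% = +1.91 pp.

The unemployment rate changed by +1.91 percentage points.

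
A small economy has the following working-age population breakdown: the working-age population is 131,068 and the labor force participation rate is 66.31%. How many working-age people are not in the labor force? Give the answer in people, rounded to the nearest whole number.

Share not in the labor force = 1 − 0.6631 = 0.3369.
Not in labor force = 0.3369 × 131,068 ≈ 44,157.

About 44,157 are not in the labor force.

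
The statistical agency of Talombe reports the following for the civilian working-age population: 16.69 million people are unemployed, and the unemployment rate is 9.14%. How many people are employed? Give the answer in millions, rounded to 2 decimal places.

Labor force = U / u = 16.69 / 0.0914 ≈ 182.60 million.
Employed = labor force − unemployed = 182.60 − 16.69 = 165.91 million.

About 165.91 million are employed.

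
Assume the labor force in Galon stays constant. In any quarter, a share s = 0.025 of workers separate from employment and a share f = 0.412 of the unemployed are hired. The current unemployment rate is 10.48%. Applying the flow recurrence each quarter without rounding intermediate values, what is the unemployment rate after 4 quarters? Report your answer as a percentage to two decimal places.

Unemployment rate after four quarters ≈ 6.20%.

With a fixed labor force, u_{t+1} = u_t + s·(1−u_t) − f·u_t = u_t·(1−s−f) + s.
Here 1−s−f = 0.563 and s = 0.025.
u_1 = 0.104800 × 0.563 + 0.025 = 0.084002.
u_2 = 0.084002 × 0.563 + 0.025 = 0.072293.
u_3 = 0.072293 × 0.563 + 0.025 = 0.065701.
u_4 = 0.065701 × 0.563 + 0.025 = 0.061990.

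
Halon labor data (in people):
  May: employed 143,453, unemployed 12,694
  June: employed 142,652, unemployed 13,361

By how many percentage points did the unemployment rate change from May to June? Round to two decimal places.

May: labor force = 143,453 + 12,694 = 156,147; u = 12,694/156,147 = 8.13%.
June: labor force = 142,652 + 13,361 = 156,013; u = 13,361/156,013 = 8.56%.
Change = 8.56% − 8.13% = +0.43 pp.

The unemployment rate changed by +0.43 percentage points.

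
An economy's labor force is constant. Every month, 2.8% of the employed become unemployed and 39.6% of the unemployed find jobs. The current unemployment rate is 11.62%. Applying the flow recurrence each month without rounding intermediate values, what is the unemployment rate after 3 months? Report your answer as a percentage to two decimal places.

Unemployment rate after three months ≈ 7.56%.

With a fixed labor force, u_{t+1} = u_t + s·(1−u_t) − f·u_t = u_t·(1−s−f) + s.
Here 1−s−f = 0.576 and s = 0.028.
u_1 = 0.116200 × 0.576 + 0.028 = 0.094931.
u_2 = 0.094931 × 0.576 + 0.028 = 0.082680.
u_3 = 0.082680 × 0.576 + 0.028 = 0.075624.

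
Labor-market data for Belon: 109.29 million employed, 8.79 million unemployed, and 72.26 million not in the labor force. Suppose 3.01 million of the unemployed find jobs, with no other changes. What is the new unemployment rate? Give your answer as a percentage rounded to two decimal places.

New unemployment rate ≈ 4.89%.

Initially, labor force = 109.29 + 8.79 = 118.08 million, so u = 8.79/118.08 = 7.44%.
After the change, unemployed falls and employed rises by 3.01; labor force unchanged → E = 112.30, U = 5.78, labor force = 118.08 million.
New unemployment rate = 5.78 / 118.08 = 4.89%.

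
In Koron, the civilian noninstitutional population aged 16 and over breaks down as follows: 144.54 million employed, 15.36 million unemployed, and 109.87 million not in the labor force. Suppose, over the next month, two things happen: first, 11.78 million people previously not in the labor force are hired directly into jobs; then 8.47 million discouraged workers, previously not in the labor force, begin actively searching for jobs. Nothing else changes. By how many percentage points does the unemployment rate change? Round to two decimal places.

Initially, labor force = 144.54 + 15.36 = 159.90 million, so u = 15.36/159.90 = 9.61%.
After the first change, employed and labor force both rise by 11.78; unemployed unchanged → E = 156.32, U = 15.36, labor force = 171.68 million.
After the second change, unemployed and labor force both rise by 8.47 → E = 156.32, U = 23.83, labor force = 180.15 million.
New unemployment rate = 23.83 / 180.15 = 13.23%.
Change = 13.23% − 9.61% = +3.62 percentage points.

The unemployment rate changes by +3.62 percentage points.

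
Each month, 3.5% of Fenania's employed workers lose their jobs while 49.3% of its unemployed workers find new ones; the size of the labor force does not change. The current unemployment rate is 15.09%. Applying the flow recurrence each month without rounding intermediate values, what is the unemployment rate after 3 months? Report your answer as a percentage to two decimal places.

With a fixed labor force, u_{t+1} = u_t + s·(1−u_t) − f·u_t = u_t·(1−s−f) + s.
Here 1−s−f = 0.472 and s = 0.035.
u_1 = 0.150900 × 0.472 + 0.035 = 0.106225.
u_2 = 0.106225 × 0.472 + 0.035 = 0.085138.
u_3 = 0.085138 × 0.472 + 0.035 = 0.075185.

Unemployment rate after three months ≈ 7.52%.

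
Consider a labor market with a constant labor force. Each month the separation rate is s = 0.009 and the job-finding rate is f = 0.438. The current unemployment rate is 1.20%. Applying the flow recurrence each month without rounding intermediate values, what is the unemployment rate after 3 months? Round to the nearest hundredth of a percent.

With a fixed labor force, u_{t+1} = u_t + s·(1−u_t) − f·u_t = u_t·(1−s−f) + s.
Here 1−s−f = 0.553 and s = 0.009.
u_1 = 0.012000 × 0.553 + 0.009 = 0.015636.
u_2 = 0.015636 × 0.553 + 0.009 = 0.017647.
u_3 = 0.017647 × 0.553 + 0.009 = 0.018759.

Unemployment rate after three months ≈ 1.88%.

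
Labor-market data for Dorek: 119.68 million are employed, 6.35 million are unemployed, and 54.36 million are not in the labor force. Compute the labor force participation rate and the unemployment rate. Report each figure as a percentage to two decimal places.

Labor force participation rate ≈ 69.87%; unemployment rate ≈ 5.04%.

Labor force = employed + unemployed = 119.68 + 6.35 = 126.03 million.
Working-age population = 126.03 + 54.36 = 180.39 million.
Unemployment rate = 6.35 / 126.03 = 5.04%.
Labor force participation rate = 126.03 / 180.39 = 69.87%.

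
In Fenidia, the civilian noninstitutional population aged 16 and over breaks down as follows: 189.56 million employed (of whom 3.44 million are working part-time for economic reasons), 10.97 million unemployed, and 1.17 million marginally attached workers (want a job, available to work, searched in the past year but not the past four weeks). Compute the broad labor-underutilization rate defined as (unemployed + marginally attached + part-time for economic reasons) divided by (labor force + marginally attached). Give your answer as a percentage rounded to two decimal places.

Labor force = 189.56 + 10.97 = 200.53 million.
Numerator = 10.97 + 1.17 + 3.44 = 15.58 million.
Denominator = 200.53 + 1.17 = 201.70 million.
Broad rate = 15.58 / 201.70 = 7.72%.

Broad underutilization rate ≈ 7.72%.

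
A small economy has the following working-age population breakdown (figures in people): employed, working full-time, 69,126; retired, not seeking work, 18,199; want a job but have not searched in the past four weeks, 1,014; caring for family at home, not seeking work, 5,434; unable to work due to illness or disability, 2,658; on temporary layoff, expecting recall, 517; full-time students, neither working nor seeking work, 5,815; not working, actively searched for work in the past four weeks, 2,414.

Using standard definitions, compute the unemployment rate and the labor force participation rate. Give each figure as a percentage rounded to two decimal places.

Unemployment rate ≈ 4.07%; labor force participation rate ≈ 68.51%.

Employed = 69,126.
Unemployed = 517 + 2,414 = 2,931 (jobless and actively searching, or on temporary layoff).
Labor force = 69,126 + 2,931 = 72,057.
Not in labor force = 18,199 + 1,014 + 5,434 + 2,658 + 5,815 = 33,120 (those not working and not actively searching are outside the labor force — including those who want a job but have given up searching).
Civilian working-age population = 72,057 + 33,120 = 105,177.
Unemployment rate = 2,931 / 72,057 = 4.07%.
Labor force participation rate = 72,057 / 105,177 = 68.51%.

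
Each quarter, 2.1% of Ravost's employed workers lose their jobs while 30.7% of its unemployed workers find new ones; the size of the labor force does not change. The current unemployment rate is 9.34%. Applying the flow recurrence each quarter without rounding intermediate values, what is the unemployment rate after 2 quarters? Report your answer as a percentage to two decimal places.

Unemployment rate after two quarters ≈ 7.73%.

With a fixed labor force, u_{t+1} = u_t + s·(1−u_t) − f·u_t = u_t·(1−s−f) + s.
Here 1−s−f = 0.672 and s = 0.021.
u_1 = 0.093400 × 0.672 + 0.021 = 0.083765.
u_2 = 0.083765 × 0.672 + 0.021 = 0.077290.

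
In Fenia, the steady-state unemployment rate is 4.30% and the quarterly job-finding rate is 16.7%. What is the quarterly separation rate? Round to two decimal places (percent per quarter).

From u* = s/(s+f): s = u·f/(1−u).
s = 0.0430 × 16.7 / (1 − 0.0430) = 0.7181 / 0.9570 ≈ 0.75% per quarter.

Separation rate ≈ 0.75% per quarter.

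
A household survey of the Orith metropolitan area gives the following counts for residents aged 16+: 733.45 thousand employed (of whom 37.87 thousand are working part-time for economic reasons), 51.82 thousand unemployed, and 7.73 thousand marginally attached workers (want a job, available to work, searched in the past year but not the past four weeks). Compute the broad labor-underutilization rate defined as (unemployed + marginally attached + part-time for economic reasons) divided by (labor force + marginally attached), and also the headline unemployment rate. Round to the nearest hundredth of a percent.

Labor force = 733.45 + 51.82 = 785.27 thousand.
Numerator = 51.82 + 7.73 + 37.87 = 97.42 thousand.
Denominator = 785.27 + 7.73 = 793.00 thousand.
Broad rate = 97.42 / 793.00 = 12.28%.
Headline unemployment rate = 51.82 / 785.27 = 6.60%.

Broad underutilization rate ≈ 12.28%; headline unemployment rate ≈ 6.60%.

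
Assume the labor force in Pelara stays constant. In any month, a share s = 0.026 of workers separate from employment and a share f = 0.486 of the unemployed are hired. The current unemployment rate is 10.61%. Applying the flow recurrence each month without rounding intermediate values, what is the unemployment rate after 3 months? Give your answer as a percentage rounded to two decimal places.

Unemployment rate after three months ≈ 5.72%.

With a fixed labor force, u_{t+1} = u_t + s·(1−u_t) − f·u_t = u_t·(1−s−f) + s.
Here 1−s−f = 0.488 and s = 0.026.
u_1 = 0.106100 × 0.488 + 0.026 = 0.077777.
u_2 = 0.077777 × 0.488 + 0.026 = 0.063955.
u_3 = 0.063955 × 0.488 + 0.026 = 0.057210.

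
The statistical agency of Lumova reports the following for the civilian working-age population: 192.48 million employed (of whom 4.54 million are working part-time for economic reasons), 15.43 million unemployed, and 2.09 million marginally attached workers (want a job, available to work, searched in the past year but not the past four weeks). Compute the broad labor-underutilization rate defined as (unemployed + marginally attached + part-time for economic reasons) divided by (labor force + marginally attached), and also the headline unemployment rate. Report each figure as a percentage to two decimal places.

Labor force = 192.48 + 15.43 = 207.91 million.
Numerator = 15.43 + 2.09 + 4.54 = 22.06 million.
Denominator = 207.91 + 2.09 = 210.00 million.
Broad rate = 22.06 / 210.00 = 10.50%.
Headline unemployment rate = 15.43 / 207.91 = 7.42%.

Broad underutilization rate ≈ 10.50%; headline unemployment rate ≈ 7.42%.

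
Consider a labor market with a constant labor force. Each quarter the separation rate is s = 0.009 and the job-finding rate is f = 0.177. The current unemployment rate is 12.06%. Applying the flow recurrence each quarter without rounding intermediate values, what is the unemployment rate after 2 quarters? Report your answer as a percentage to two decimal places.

Unemployment rate after two quarters ≈ 9.62%.

With a fixed labor force, u_{t+1} = u_t + s·(1−u_t) − f·u_t = u_t·(1−s−f) + s.
Here 1−s−f = 0.814 and s = 0.009.
u_1 = 0.120600 × 0.814 + 0.009 = 0.107168.
u_2 = 0.107168 × 0.814 + 0.009 = 0.096235.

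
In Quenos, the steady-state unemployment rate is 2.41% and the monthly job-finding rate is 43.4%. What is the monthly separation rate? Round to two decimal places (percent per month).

Separation rate ≈ 1.07% per month.

From u* = s/(s+f): s = u·f/(1−u).
s = 0.0241 × 43.4 / (1 − 0.0241) = 1.0459 / 0.9759 ≈ 1.07% per month.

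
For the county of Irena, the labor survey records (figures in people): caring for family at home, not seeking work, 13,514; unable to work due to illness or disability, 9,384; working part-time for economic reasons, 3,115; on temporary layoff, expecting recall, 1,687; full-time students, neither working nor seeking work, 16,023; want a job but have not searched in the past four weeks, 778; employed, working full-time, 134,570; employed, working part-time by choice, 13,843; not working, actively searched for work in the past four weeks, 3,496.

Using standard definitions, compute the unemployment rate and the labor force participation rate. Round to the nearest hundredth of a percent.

Unemployment rate ≈ 3.31%; labor force participation rate ≈ 79.79%.

Employed = 3,115 + 134,570 + 13,843 = 151,528 (anyone who worked, including part-time for economic reasons, counts as employed).
Unemployed = 1,687 + 3,496 = 5,183 (jobless and actively searching, or on temporary layoff).
Labor force = 151,528 + 5,183 = 156,711.
Not in labor force = 13,514 + 9,384 + 16,023 + 778 = 39,699 (those not working and not actively searching are outside the labor force — including those who want a job but have given up searching).
Civilian working-age population = 156,711 + 39,699 = 196,410.
Unemployment rate = 5,183 / 156,711 = 3.31%.
Labor force participation rate = 156,711 / 196,410 = 79.79%.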